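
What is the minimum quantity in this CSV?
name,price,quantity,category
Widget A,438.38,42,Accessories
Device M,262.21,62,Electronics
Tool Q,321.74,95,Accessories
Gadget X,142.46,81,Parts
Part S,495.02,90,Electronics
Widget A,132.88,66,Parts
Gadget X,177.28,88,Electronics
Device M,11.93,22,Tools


Computing minimum quantity:
Values: [42, 62, 95, 81, 90, 66, 88, 22]
Min = 22

22


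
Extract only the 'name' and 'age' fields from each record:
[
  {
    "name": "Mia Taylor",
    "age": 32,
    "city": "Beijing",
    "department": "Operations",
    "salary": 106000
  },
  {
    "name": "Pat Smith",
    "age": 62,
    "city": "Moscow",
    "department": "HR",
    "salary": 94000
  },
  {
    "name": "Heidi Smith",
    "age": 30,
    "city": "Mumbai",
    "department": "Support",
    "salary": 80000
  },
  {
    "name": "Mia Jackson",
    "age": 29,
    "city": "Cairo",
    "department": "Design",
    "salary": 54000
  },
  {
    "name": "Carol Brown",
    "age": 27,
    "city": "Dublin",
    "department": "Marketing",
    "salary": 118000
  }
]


Original: 5 records with fields: name, age, city, department, salary
Keep: ['name', 'age']
Drop: ['city', 'department', 'salary']
Result: 5 records, 2 fields each

[
  {
    "name": "Mia Taylor",
    "age": 32
  },
  {
    "name": "Pat Smith",
    "age": 62
  },
  {
    "name": "Heidi Smith",
    "age": 30
  },
  {
    "name": "Mia Jackson",
    "age": 29
  },
  {
    "name": "Carol Brown",
    "age": 27
  }
]


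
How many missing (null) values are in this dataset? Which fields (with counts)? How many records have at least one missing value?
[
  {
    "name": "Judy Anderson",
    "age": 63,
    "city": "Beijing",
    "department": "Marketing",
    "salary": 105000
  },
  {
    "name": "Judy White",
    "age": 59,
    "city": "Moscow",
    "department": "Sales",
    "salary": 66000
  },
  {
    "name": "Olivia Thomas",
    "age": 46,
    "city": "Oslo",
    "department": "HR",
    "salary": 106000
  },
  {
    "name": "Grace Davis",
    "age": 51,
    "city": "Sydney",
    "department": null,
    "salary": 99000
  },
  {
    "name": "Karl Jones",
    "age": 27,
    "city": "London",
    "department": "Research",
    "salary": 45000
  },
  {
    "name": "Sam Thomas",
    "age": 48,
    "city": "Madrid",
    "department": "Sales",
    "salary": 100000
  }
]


Checking for missing (null) values in 6 records:

  Judy Anderson: complete
  Judy White: complete
  Olivia Thomas: complete
  Grace Davis: department
  Karl Jones: complete
  Sam Thomas: complete

Per field:
  name: 0 missing
  age: 0 missing
  city: 0 missing
  department: 1 missing
  salary: 0 missing

Total missing values: 1
Records with any missing: 1

1 missing values (department: 1); 1 incomplete records


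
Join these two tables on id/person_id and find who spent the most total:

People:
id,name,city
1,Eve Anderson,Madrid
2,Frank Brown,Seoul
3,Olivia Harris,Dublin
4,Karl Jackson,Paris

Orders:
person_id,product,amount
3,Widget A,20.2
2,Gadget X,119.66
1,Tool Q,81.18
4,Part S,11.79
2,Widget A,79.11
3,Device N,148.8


Join on: people.id = orders.person_id

Joined rows:
  Olivia Harris (Dublin) bought Widget A for $20.2
  Frank Brown (Seoul) bought Gadget X for $119.66
  Eve Anderson (Madrid) bought Tool Q for $81.18
  Karl Jackson (Paris) bought Part S for $11.79
  Frank Brown (Seoul) bought Widget A for $79.11
  Olivia Harris (Dublin) bought Device N for $148.8

Total per person:
  Frank Brown: $198.77
  Olivia Harris: $169.00
  Eve Anderson: $81.18
  Karl Jackson: $11.79

Top spender: Frank Brown ($198.77)

Frank Brown ($198.77)


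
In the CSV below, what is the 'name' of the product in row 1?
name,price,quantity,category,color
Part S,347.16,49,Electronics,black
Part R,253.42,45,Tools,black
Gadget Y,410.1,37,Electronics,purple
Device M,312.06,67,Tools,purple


Query: Row 1 ('Part S'), column 'name'
Value: Part S

Part S


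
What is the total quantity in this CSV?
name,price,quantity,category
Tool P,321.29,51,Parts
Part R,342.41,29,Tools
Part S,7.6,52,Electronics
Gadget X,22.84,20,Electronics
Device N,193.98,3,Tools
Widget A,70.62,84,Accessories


Computing total quantity:
Values: [51, 29, 52, 20, 3, 84]
Sum = 239

239


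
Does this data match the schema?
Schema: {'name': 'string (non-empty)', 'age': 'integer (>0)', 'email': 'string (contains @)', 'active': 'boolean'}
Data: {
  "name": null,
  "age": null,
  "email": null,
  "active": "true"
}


Validating each field against schema:
  name: FAIL (null is not a string)
  age: FAIL (null is not an integer)
  email: FAIL (null is not a string)
  active: FAIL ("true" is not a boolean)

Result: INVALID (4 errors: name, age, email, active)

INVALID (4 errors: name, age, email, active)


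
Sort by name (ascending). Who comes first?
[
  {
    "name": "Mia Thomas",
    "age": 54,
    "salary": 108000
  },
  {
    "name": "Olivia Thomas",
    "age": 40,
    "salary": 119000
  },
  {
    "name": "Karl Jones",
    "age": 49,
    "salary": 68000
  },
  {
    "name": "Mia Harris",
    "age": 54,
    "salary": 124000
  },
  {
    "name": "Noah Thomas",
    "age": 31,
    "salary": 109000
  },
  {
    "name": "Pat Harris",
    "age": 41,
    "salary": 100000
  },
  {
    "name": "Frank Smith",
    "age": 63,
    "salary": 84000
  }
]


Sort by: name (ascending)

Sorted order:
  1. Frank Smith (name = Frank Smith)
  2. Karl Jones (name = Karl Jones)
  3. Mia Harris (name = Mia Harris)
  4. Mia Thomas (name = Mia Thomas)
  5. Noah Thomas (name = Noah Thomas)
  6. Olivia Thomas (name = Olivia Thomas)
  7. Pat Harris (name = Pat Harris)

First: Frank Smith

Frank Smith


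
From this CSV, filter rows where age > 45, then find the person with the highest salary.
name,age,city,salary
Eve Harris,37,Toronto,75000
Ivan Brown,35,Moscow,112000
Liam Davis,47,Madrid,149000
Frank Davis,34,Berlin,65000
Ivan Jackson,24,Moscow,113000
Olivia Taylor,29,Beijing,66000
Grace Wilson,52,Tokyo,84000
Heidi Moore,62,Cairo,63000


Filter: age > 45
Sort by: salary (descending)

Filtered records (3):
  Liam Davis, age 47, salary $149000
  Grace Wilson, age 52, salary $84000
  Heidi Moore, age 62, salary $63000

Highest salary: Liam Davis ($149000)

Liam Davis


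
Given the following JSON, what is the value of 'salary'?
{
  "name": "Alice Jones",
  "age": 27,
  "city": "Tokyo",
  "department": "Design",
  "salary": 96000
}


Looking up field 'salary'
Value: 96000

96000


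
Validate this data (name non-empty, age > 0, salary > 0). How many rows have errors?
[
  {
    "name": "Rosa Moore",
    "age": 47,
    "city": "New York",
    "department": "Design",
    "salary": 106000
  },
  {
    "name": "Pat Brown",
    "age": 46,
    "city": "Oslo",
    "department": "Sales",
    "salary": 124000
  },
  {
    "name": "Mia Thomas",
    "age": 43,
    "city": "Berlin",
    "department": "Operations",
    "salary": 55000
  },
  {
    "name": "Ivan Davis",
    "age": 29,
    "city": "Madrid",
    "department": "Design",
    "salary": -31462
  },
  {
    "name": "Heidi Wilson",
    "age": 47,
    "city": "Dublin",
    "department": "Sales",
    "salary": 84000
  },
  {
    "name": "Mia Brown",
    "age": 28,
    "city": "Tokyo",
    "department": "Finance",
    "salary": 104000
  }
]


Validating 6 records:
Rules: name non-empty, age > 0, salary > 0

  Row 1 (Rosa Moore): OK
  Row 2 (Pat Brown): OK
  Row 3 (Mia Thomas): OK
  Row 4 (Ivan Davis): negative salary: -31462
  Row 5 (Heidi Wilson): OK
  Row 6 (Mia Brown): OK

Total errors: 1

1 errors


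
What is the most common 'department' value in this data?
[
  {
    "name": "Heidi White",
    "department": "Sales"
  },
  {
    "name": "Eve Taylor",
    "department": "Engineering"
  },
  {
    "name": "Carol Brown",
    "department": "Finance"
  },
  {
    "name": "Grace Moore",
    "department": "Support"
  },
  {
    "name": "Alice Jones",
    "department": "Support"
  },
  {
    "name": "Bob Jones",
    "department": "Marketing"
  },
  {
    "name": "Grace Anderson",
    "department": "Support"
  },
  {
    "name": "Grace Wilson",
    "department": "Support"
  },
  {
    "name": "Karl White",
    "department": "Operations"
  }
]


Counting 'department' values across 9 records:

  Support: 4 ####
  Sales: 1 #
  Engineering: 1 #
  Finance: 1 #
  Marketing: 1 #
  Operations: 1 #

Most common: Support (4 times)

Support (4 times)


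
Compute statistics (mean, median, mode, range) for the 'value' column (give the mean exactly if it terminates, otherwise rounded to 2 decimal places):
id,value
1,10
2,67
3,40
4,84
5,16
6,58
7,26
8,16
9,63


Data: [10, 67, 40, 84, 16, 58, 26, 16, 63]
Count: 9
Sum: 380
Mean: 380/9 ≈ 42.22 (rounded to 2 decimal places)
Sorted: [10, 16, 16, 26, 40, 58, 63, 67, 84]
Median: 40.0
Mode: 16 (2 times)
Range: 84 - 10 = 74
Min: 10, Max: 84

mean≈42.22, median=40.0, mode=16, range=74


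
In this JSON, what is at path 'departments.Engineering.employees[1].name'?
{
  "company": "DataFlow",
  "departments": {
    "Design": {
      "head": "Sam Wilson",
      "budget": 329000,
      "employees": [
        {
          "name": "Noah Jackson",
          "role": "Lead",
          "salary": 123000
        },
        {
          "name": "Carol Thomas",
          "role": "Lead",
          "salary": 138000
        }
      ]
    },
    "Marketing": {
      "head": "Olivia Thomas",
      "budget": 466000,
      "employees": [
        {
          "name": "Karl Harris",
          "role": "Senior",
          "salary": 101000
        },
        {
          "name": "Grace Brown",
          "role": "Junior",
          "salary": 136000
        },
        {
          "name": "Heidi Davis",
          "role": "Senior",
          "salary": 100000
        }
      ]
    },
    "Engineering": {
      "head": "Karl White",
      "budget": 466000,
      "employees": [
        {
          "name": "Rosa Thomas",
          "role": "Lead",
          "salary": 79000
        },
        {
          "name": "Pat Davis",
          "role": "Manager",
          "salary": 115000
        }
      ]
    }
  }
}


Path: departments.Engineering.employees[1].name

Navigate:
  -> departments
  -> Engineering
  -> employees[1].name = 'Pat Davis'

Pat Davis


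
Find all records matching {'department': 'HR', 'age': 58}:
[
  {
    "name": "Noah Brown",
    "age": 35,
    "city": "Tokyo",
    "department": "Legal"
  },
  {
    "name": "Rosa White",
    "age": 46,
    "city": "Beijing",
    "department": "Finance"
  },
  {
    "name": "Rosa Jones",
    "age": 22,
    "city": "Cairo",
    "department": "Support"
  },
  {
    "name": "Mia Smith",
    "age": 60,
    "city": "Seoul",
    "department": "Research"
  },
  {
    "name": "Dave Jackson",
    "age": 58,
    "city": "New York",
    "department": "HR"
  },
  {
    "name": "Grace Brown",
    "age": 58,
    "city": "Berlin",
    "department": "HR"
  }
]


Search criteria: {'department': 'HR', 'age': 58}

Checking 6 records:
  Noah Brown: {department: Legal, age: 35}
  Rosa White: {department: Finance, age: 46}
  Rosa Jones: {department: Support, age: 22}
  Mia Smith: {department: Research, age: 60}
  Dave Jackson: {department: HR, age: 58} <-- MATCH
  Grace Brown: {department: HR, age: 58} <-- MATCH

Matches: ["Dave Jackson", "Grace Brown"]

["Dave Jackson", "Grace Brown"]


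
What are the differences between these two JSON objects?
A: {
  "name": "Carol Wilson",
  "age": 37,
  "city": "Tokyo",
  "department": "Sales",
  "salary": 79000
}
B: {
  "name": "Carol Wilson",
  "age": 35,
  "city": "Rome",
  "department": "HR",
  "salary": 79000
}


Comparing each field (in key order):
  name: same
  age: DIFFERENT
  city: DIFFERENT
  department: DIFFERENT
  salary: same
Differences:
  age: 37 -> 35
  city: Tokyo -> Rome
  department: Sales -> HR

3 field(s) changed

3 changes: age, city, department


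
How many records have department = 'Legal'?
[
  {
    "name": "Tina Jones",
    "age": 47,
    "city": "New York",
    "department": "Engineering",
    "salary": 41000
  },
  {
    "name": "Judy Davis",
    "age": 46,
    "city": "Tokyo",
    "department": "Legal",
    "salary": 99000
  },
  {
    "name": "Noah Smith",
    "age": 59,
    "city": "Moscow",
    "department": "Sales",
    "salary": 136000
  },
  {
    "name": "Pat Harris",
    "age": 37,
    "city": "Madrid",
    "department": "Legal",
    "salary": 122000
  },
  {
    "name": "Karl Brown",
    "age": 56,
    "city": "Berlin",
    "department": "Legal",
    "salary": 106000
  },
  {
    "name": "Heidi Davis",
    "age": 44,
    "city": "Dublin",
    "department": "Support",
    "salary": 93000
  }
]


Data: 6 records
Condition: department = 'Legal'

Checking each record:
  Tina Jones: Engineering
  Judy Davis: Legal MATCH
  Noah Smith: Sales
  Pat Harris: Legal MATCH
  Karl Brown: Legal MATCH
  Heidi Davis: Support

Count: 3

3


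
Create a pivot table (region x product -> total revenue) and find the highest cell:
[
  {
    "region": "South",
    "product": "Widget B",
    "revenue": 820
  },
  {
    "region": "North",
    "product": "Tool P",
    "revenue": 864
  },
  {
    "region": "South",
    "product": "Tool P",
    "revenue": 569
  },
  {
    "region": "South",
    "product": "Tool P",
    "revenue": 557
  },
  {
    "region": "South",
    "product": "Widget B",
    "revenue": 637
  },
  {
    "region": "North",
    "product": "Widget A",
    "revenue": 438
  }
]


Pivot: region (rows) x product (columns) -> total revenue

     Tool P        Widget A      Widget B    
North          864           438             0  
South         1126             0          1457  

Highest: South / Widget B = $1457

South / Widget B = $1457


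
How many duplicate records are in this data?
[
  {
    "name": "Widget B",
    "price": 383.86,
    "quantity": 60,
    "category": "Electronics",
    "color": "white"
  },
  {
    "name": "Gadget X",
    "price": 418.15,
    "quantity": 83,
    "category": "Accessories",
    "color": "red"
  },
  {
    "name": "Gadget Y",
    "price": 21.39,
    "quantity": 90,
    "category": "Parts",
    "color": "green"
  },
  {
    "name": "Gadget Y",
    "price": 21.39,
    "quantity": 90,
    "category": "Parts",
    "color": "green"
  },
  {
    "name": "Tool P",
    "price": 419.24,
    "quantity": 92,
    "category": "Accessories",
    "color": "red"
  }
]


Checking 5 records for duplicates:

  Row 1: Widget B ($383.86, qty 60)
  Row 2: Gadget X ($418.15, qty 83)
  Row 3: Gadget Y ($21.39, qty 90)
  Row 4: Gadget Y ($21.39, qty 90) <-- DUPLICATE
  Row 5: Tool P ($419.24, qty 92)

Duplicates found: 1
Unique records: 4

1 duplicates, 4 unique


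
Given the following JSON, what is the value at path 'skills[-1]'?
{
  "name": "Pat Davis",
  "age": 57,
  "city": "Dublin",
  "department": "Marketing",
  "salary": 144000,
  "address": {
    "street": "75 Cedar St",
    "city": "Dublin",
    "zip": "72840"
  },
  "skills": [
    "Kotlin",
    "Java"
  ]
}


Query: skills[-1]
Path: skills -> last element
Value: Java

Java


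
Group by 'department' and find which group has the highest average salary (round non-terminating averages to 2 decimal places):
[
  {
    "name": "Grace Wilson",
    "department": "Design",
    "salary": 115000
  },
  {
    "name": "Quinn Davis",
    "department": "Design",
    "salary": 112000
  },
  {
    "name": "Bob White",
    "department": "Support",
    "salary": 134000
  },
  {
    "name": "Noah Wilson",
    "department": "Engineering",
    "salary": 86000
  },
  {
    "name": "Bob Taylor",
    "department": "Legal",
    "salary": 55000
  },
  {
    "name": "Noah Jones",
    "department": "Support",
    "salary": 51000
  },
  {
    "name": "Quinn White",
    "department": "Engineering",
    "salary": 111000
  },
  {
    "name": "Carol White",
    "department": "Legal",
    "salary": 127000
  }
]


Group by: department

Groups:
  Design: 2 people, avg salary = 227000/2 = $113500
  Engineering: 2 people, avg salary = 197000/2 = $98500
  Legal: 2 people, avg salary = 182000/2 = $91000
  Support: 2 people, avg salary = 185000/2 = $92500

Highest average salary: Design ($113500)

Design ($113500)


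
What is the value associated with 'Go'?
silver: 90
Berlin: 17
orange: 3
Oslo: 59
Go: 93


Looking up key 'Go'
Value: 93

93


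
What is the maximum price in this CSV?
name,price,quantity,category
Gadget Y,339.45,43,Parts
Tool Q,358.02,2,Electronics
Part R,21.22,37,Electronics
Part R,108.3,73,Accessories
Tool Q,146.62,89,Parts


Computing maximum price:
Values: [339.45, 358.02, 21.22, 108.3, 146.62]
Max = 358.02

358.02


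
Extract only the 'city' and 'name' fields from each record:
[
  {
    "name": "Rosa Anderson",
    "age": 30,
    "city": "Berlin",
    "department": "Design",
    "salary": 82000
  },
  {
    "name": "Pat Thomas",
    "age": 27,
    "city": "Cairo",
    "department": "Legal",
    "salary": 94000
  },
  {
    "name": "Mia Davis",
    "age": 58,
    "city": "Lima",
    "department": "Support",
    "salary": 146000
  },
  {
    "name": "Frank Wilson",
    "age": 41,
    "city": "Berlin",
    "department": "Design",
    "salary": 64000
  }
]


Original: 4 records with fields: name, age, city, department, salary
Keep: ['city', 'name']
Drop: ['age', 'department', 'salary']
Result: 4 records, 2 fields each

[
  {
    "city": "Berlin",
    "name": "Rosa Anderson"
  },
  {
    "city": "Cairo",
    "name": "Pat Thomas"
  },
  {
    "city": "Lima",
    "name": "Mia Davis"
  },
  {
    "city": "Berlin",
    "name": "Frank Wilson"
  }
]


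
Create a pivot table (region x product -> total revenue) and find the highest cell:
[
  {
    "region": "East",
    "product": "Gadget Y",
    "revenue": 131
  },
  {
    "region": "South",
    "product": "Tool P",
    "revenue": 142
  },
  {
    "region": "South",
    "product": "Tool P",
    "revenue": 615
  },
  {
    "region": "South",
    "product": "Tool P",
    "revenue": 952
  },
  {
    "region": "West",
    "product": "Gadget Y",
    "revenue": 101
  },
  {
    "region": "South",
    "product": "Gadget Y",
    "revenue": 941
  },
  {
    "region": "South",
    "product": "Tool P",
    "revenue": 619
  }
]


Pivot: region (rows) x product (columns) -> total revenue

     Gadget Y      Tool P      
East           131             0  
South          941          2328  
West           101             0  

Highest: South / Tool P = $2328

South / Tool P = $2328


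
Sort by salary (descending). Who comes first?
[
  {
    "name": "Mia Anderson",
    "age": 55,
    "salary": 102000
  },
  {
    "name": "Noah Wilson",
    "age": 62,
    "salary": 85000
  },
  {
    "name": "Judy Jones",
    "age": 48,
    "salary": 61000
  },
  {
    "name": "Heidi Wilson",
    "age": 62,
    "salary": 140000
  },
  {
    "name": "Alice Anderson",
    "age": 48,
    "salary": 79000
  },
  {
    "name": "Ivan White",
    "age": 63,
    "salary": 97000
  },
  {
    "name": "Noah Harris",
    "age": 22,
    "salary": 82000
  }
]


Sort by: salary (descending)

Sorted order:
  1. Heidi Wilson (salary = 140000)
  2. Mia Anderson (salary = 102000)
  3. Ivan White (salary = 97000)
  4. Noah Wilson (salary = 85000)
  5. Noah Harris (salary = 82000)
  6. Alice Anderson (salary = 79000)
  7. Judy Jones (salary = 61000)

First: Heidi Wilson

Heidi Wilson


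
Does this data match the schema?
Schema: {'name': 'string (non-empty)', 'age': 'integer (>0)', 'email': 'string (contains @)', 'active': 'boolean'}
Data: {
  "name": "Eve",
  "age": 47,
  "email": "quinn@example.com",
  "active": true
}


Validating each field against schema:
  name: OK (non-empty string)
  age: OK (positive integer)
  email: OK (string with @)
  active: OK (boolean)

Result: VALID

VALID


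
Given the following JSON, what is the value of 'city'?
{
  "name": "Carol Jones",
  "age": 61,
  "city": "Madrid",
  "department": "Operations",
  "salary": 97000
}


Looking up field 'city'
Value: Madrid

Madrid


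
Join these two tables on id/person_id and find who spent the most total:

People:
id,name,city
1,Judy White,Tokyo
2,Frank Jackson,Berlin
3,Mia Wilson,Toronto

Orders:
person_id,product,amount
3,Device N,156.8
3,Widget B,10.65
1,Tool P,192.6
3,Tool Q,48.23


Join on: people.id = orders.person_id

Joined rows:
  Mia Wilson (Toronto) bought Device N for $156.8
  Mia Wilson (Toronto) bought Widget B for $10.65
  Judy White (Tokyo) bought Tool P for $192.6
  Mia Wilson (Toronto) bought Tool Q for $48.23

Total per person:
  Mia Wilson: $215.68
  Judy White: $192.60

Top spender: Mia Wilson ($215.68)

Mia Wilson ($215.68)


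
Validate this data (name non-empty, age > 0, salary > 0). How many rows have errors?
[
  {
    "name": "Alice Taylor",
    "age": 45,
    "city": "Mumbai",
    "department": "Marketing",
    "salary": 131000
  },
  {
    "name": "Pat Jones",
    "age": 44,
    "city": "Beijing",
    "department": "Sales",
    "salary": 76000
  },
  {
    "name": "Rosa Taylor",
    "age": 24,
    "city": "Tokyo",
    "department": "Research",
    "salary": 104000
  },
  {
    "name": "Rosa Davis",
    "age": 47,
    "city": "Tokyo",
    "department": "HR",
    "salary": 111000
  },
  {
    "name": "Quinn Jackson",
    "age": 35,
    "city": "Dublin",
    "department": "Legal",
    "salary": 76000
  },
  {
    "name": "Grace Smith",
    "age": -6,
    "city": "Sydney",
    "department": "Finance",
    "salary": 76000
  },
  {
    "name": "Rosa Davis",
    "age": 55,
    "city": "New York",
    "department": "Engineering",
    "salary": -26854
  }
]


Validating 7 records:
Rules: name non-empty, age > 0, salary > 0

  Row 1 (Alice Taylor): OK
  Row 2 (Pat Jones): OK
  Row 3 (Rosa Taylor): OK
  Row 4 (Rosa Davis): OK
  Row 5 (Quinn Jackson): OK
  Row 6 (Grace Smith): negative age: -6
  Row 7 (Rosa Davis): negative salary: -26854

Total errors: 2

2 errors


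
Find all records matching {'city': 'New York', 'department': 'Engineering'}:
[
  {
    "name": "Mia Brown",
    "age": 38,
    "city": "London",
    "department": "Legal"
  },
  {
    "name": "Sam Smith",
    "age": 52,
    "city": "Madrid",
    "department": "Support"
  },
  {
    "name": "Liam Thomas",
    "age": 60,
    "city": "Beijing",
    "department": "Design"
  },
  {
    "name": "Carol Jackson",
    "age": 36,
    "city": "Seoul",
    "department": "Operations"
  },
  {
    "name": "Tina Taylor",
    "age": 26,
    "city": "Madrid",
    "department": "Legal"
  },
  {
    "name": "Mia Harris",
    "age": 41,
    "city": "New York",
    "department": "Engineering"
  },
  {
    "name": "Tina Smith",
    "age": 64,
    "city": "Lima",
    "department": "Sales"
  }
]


Search criteria: {'city': 'New York', 'department': 'Engineering'}

Checking 7 records:
  Mia Brown: {city: London, department: Legal}
  Sam Smith: {city: Madrid, department: Support}
  Liam Thomas: {city: Beijing, department: Design}
  Carol Jackson: {city: Seoul, department: Operations}
  Tina Taylor: {city: Madrid, department: Legal}
  Mia Harris: {city: New York, department: Engineering} <-- MATCH
  Tina Smith: {city: Lima, department: Sales}

Matches: ["Mia Harris"]

["Mia Harris"]


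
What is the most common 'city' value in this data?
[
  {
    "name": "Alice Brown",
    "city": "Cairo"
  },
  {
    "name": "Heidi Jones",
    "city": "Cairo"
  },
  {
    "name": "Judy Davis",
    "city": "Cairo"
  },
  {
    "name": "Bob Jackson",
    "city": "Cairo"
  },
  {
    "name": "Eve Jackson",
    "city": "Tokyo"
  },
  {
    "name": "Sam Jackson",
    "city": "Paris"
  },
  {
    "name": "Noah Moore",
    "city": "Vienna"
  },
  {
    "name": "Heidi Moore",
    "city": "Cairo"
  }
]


Counting 'city' values across 8 records:

  Cairo: 5 #####
  Tokyo: 1 #
  Paris: 1 #
  Vienna: 1 #

Most common: Cairo (5 times)

Cairo (5 times)


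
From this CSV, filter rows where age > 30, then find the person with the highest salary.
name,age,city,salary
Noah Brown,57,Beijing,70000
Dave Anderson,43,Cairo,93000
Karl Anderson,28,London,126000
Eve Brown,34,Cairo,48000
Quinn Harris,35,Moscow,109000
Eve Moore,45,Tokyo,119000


Filter: age > 30
Sort by: salary (descending)

Filtered records (5):
  Eve Moore, age 45, salary $119000
  Quinn Harris, age 35, salary $109000
  Dave Anderson, age 43, salary $93000
  Noah Brown, age 57, salary $70000
  Eve Brown, age 34, salary $48000

Highest salary: Eve Moore ($119000)

Eve Moore


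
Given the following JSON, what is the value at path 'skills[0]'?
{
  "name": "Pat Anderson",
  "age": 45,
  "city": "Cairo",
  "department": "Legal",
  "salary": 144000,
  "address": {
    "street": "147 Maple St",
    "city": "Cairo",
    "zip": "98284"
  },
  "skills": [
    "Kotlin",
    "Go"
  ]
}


Query: skills[0]
Path: skills -> first element
Value: Kotlin

Kotlin


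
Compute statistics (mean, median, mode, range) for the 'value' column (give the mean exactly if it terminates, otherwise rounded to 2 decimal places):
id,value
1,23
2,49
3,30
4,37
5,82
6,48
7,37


Data: [23, 49, 30, 37, 82, 48, 37]
Count: 7
Sum: 306
Mean: 306/7 ≈ 43.71 (rounded to 2 decimal places)
Sorted: [23, 30, 37, 37, 48, 49, 82]
Median: 37.0
Mode: 37 (2 times)
Range: 82 - 23 = 59
Min: 23, Max: 82

mean≈43.71, median=37.0, mode=37, range=59


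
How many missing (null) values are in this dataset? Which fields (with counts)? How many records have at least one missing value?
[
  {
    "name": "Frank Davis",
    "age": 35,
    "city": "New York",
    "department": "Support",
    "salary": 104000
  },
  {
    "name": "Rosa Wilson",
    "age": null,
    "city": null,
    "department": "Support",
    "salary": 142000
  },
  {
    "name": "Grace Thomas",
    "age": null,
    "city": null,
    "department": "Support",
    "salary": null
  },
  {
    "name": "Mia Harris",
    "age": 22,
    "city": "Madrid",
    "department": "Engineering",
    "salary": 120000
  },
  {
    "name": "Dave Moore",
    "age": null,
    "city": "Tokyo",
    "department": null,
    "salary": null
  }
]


Checking for missing (null) values in 5 records:

  Frank Davis: complete
  Rosa Wilson: age, city
  Grace Thomas: age, city, salary
  Mia Harris: complete
  Dave Moore: age, department, salary

Per field:
  name: 0 missing
  age: 3 missing
  city: 2 missing
  department: 1 missing
  salary: 2 missing

Total missing values: 8
Records with any missing: 3

8 missing values (age: 3, city: 2, department: 1, salary: 2); 3 incomplete records


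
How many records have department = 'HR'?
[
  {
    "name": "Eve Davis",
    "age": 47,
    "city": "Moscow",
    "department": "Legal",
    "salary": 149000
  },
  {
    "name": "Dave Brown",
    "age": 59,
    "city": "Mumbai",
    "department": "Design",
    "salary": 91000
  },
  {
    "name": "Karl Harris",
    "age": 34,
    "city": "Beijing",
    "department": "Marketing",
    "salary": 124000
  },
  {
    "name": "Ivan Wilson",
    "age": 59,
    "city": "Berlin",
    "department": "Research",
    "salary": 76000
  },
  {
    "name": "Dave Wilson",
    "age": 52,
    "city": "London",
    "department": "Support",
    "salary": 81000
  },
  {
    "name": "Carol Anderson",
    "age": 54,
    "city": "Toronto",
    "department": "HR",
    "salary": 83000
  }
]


Data: 6 records
Condition: department = 'HR'

Checking each record:
  Eve Davis: Legal
  Dave Brown: Design
  Karl Harris: Marketing
  Ivan Wilson: Research
  Dave Wilson: Support
  Carol Anderson: HR MATCH

Count: 1

1


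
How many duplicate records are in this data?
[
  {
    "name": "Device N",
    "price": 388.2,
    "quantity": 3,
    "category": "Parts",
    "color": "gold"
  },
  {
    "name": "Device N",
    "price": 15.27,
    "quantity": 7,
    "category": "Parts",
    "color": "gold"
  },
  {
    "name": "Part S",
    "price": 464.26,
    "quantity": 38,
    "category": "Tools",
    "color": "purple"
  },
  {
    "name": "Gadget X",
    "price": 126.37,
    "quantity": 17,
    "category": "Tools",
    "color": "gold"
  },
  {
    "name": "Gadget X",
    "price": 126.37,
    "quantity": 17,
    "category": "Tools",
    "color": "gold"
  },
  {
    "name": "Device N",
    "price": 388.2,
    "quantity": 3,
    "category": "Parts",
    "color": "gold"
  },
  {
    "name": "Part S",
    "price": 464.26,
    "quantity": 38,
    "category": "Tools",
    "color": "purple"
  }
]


Checking 7 records for duplicates:

  Row 1: Device N ($388.2, qty 3)
  Row 2: Device N ($15.27, qty 7)
  Row 3: Part S ($464.26, qty 38)
  Row 4: Gadget X ($126.37, qty 17)
  Row 5: Gadget X ($126.37, qty 17) <-- DUPLICATE
  Row 6: Device N ($388.2, qty 3) <-- DUPLICATE
  Row 7: Part S ($464.26, qty 38) <-- DUPLICATE

Duplicates found: 3
Unique records: 4

3 duplicates, 4 unique


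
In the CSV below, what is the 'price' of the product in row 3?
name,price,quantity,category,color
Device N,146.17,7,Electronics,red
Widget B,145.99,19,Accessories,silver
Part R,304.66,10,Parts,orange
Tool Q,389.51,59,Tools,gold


Query: Row 3 ('Part R'), column 'price'
Value: 304.66

304.66


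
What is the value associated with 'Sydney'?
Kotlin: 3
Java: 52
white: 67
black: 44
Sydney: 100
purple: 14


Looking up key 'Sydney'
Value: 100

100


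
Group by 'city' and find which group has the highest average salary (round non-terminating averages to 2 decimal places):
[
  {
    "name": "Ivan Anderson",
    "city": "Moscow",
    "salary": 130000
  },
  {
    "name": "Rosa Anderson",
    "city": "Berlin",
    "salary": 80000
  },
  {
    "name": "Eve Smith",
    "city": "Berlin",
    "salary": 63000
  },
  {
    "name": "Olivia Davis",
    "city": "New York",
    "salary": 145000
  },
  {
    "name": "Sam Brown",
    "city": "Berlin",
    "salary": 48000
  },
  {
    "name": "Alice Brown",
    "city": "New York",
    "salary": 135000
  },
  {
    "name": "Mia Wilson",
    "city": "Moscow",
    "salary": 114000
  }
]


Group by: city

Groups:
  Berlin: 3 people, avg salary = 191000/3 ≈ $63666.67
  Moscow: 2 people, avg salary = 244000/2 = $122000
  New York: 2 people, avg salary = 280000/2 = $140000

Highest average salary: New York ($140000)

New York ($140000)


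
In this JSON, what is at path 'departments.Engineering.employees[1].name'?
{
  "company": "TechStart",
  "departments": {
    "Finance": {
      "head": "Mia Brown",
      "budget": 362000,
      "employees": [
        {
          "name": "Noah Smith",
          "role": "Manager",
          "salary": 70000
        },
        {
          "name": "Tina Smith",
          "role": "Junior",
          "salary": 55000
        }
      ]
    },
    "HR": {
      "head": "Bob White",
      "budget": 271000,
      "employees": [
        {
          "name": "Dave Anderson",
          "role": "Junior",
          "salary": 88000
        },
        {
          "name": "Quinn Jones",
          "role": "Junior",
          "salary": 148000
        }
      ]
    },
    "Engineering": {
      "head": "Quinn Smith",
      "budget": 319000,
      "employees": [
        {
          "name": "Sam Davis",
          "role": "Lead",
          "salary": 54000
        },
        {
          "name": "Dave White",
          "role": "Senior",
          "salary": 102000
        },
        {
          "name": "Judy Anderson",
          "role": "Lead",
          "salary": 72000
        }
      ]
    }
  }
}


Path: departments.Engineering.employees[1].name

Navigate:
  -> departments
  -> Engineering
  -> employees[1].name = 'Dave White'

Dave White


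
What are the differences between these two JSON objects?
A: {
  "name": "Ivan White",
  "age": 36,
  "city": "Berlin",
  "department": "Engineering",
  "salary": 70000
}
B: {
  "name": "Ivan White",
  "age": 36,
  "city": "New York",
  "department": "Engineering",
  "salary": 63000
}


Comparing each field (in key order):
  name: same
  age: same
  city: DIFFERENT
  department: same
  salary: DIFFERENT
Differences:
  city: Berlin -> New York
  salary: 70000 -> 63000

2 field(s) changed

2 changes: city, salary


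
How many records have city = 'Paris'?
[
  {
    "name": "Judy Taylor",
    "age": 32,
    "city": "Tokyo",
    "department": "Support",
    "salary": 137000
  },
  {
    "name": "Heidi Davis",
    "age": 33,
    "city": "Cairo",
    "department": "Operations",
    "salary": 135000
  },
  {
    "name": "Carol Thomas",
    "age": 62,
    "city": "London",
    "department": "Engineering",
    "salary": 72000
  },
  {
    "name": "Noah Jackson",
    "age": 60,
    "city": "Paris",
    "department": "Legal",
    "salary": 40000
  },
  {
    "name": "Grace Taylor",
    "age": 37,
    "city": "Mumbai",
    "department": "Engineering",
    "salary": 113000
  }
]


Data: 5 records
Condition: city = 'Paris'

Checking each record:
  Judy Taylor: Tokyo
  Heidi Davis: Cairo
  Carol Thomas: London
  Noah Jackson: Paris MATCH
  Grace Taylor: Mumbai

Count: 1

1


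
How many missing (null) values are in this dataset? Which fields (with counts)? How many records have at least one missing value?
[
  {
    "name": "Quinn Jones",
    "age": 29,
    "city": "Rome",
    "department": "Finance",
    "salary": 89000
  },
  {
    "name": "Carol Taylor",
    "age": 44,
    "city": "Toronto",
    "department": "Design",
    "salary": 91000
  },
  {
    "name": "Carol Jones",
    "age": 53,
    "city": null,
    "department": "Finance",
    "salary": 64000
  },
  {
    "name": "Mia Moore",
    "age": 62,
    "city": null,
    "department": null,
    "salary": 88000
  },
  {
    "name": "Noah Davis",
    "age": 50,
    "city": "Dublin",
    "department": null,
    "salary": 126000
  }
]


Checking for missing (null) values in 5 records:

  Quinn Jones: complete
  Carol Taylor: complete
  Carol Jones: city
  Mia Moore: city, department
  Noah Davis: department

Per field:
  name: 0 missing
  age: 0 missing
  city: 2 missing
  department: 2 missing
  salary: 0 missing

Total missing values: 4
Records with any missing: 3

4 missing values (city: 2, department: 2); 3 incomplete records


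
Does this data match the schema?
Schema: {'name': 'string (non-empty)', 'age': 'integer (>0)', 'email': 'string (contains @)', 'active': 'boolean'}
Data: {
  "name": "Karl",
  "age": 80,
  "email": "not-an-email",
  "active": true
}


Validating each field against schema:
  name: OK (non-empty string)
  age: OK (positive integer)
  email: FAIL ("not-an-email" does not contain @)
  active: OK (boolean)

Result: INVALID (1 error: email)

INVALID (1 error: email)


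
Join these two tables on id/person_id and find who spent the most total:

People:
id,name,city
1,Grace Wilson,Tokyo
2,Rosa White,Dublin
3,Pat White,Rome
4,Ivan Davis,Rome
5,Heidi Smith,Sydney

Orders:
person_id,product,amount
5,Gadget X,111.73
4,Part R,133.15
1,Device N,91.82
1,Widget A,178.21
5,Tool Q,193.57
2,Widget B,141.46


Join on: people.id = orders.person_id

Joined rows:
  Heidi Smith (Sydney) bought Gadget X for $111.73
  Ivan Davis (Rome) bought Part R for $133.15
  Grace Wilson (Tokyo) bought Device N for $91.82
  Grace Wilson (Tokyo) bought Widget A for $178.21
  Heidi Smith (Sydney) bought Tool Q for $193.57
  Rosa White (Dublin) bought Widget B for $141.46

Total per person:
  Heidi Smith: $305.30
  Grace Wilson: $270.03
  Rosa White: $141.46
  Ivan Davis: $133.15

Top spender: Heidi Smith ($305.30)

Heidi Smith ($305.30)


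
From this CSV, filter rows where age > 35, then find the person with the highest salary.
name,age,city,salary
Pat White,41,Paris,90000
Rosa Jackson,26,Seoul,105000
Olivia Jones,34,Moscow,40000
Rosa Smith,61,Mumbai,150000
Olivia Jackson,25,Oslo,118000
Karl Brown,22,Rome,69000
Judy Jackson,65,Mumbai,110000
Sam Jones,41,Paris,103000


Filter: age > 35
Sort by: salary (descending)

Filtered records (4):
  Rosa Smith, age 61, salary $150000
  Judy Jackson, age 65, salary $110000
  Sam Jones, age 41, salary $103000
  Pat White, age 41, salary $90000

Highest salary: Rosa Smith ($150000)

Rosa Smith


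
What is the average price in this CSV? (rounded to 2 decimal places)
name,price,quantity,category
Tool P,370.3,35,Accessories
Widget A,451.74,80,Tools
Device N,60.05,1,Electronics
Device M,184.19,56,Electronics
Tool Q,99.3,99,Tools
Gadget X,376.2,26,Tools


Computing average price:
Values: [370.3, 451.74, 60.05, 184.19, 99.3, 376.2]
Sum = 1541.78
Count = 6
Average = 1541.78/6 ≈ 256.96 (rounded to 2 decimal places)

256.96


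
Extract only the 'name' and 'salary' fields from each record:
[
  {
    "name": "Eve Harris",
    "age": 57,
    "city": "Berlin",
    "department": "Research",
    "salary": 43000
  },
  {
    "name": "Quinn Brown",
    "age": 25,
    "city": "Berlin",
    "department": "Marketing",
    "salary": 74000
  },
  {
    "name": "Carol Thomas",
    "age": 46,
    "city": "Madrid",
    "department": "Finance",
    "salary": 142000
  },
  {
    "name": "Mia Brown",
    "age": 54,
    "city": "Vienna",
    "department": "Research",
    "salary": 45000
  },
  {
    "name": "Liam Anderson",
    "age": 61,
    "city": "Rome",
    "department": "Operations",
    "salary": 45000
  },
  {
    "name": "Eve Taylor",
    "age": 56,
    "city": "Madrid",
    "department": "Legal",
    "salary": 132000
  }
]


Original: 6 records with fields: name, age, city, department, salary
Keep: ['name', 'salary']
Drop: ['age', 'city', 'department']
Result: 6 records, 2 fields each

[
  {
    "name": "Eve Harris",
    "salary": 43000
  },
  {
    "name": "Quinn Brown",
    "salary": 74000
  },
  {
    "name": "Carol Thomas",
    "salary": 142000
  },
  {
    "name": "Mia Brown",
    "salary": 45000
  },
  {
    "name": "Liam Anderson",
    "salary": 45000
  },
  {
    "name": "Eve Taylor",
    "salary": 132000
  }
]


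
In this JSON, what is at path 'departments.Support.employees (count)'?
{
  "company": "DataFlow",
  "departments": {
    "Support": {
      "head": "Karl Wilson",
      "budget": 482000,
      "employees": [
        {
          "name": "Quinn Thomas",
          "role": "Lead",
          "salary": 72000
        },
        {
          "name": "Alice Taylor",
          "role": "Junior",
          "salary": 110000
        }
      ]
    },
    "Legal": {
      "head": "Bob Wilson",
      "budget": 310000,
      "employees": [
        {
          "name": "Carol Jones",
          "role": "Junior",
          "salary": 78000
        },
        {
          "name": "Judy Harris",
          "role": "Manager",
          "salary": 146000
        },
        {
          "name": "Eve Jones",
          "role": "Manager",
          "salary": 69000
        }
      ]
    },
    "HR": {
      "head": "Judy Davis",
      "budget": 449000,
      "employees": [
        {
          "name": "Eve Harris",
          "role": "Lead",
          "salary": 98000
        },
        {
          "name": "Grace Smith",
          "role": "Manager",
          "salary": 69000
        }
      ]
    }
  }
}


Path: departments.Support.employees (count)

Navigate:
  -> departments
  -> Support
  -> employees (array, length 2)

2


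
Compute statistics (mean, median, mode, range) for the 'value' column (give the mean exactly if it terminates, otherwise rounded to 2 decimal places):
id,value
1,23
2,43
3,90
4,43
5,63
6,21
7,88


Data: [23, 43, 90, 43, 63, 21, 88]
Count: 7
Sum: 371
Mean: 371/7 = 53
Sorted: [21, 23, 43, 43, 63, 88, 90]
Median: 43.0
Mode: 43 (2 times)
Range: 90 - 21 = 69
Min: 21, Max: 90

mean=53, median=43.0, mode=43, range=69


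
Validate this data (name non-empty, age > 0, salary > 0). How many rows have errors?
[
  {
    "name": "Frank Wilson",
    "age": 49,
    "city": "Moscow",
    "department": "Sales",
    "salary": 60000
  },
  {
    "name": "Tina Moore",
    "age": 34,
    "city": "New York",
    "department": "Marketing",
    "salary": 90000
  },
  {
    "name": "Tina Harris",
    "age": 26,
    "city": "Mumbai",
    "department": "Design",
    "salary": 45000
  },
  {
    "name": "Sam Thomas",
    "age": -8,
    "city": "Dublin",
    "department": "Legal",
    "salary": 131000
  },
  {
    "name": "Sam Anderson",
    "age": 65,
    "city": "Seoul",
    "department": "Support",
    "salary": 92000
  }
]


Validating 5 records:
Rules: name non-empty, age > 0, salary > 0

  Row 1 (Frank Wilson): OK
  Row 2 (Tina Moore): OK
  Row 3 (Tina Harris): OK
  Row 4 (Sam Thomas): negative age: -8
  Row 5 (Sam Anderson): OK

Total errors: 1

1 errors


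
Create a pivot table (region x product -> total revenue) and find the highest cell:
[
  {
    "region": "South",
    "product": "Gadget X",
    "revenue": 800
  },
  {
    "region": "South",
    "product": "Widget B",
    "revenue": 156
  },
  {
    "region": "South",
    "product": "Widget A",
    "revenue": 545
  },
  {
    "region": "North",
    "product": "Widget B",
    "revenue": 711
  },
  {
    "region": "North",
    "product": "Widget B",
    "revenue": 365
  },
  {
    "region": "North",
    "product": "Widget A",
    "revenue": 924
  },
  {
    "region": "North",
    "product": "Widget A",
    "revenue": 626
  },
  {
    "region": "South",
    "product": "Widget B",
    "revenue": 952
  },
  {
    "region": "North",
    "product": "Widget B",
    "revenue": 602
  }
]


Pivot: region (rows) x product (columns) -> total revenue

     Gadget X      Widget A      Widget B    
North            0          1550          1678  
South          800           545          1108  

Highest: North / Widget B = $1678

North / Widget B = $1678
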